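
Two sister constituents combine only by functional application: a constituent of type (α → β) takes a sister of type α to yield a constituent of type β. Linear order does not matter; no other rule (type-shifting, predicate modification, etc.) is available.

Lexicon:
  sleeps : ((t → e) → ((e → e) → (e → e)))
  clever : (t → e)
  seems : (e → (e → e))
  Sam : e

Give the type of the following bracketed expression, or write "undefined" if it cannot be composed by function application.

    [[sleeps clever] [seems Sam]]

At [sleeps clever], sleeps : ((t → e) → ((e → e) → (e → e))) takes clever : (t → e), giving ((e → e) → (e → e)).
At [seems Sam], seems : (e → (e → e)) takes Sam : e, giving (e → e).
At [[sleeps clever] [seems Sam]], [sleeps clever] : ((e → e) → (e → e)) takes [seems Sam] : (e → e), giving (e → e).

(e → e)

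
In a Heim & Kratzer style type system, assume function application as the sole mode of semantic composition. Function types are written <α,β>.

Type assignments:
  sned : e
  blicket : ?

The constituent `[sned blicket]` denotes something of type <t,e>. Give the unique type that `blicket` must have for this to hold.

[sned blicket] is required to be <t,e>. sned : e cannot yield <t,e> as functor, so blicket : <e,<t,e>>.

<e,<t,e>>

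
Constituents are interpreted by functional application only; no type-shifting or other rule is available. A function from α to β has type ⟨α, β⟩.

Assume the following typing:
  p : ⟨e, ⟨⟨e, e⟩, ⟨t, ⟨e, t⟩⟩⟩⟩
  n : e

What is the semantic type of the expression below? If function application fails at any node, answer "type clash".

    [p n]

⟨⟨e, e⟩, ⟨t, ⟨e, t⟩⟩⟩

[p n]: p is ⟨e, ⟨⟨e, e⟩, ⟨t, ⟨e, t⟩⟩⟩⟩, n is e; result ⟨⟨e, e⟩, ⟨t, ⟨e, t⟩⟩⟩.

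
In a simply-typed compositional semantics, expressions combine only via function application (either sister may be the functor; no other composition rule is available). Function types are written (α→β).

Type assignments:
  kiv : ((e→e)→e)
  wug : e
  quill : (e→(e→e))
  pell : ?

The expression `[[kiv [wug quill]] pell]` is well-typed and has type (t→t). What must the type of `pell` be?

[[kiv [wug quill]] pell] is required to be (t→t). [kiv [wug quill]] : e cannot yield (t→t) as functor, so pell : (e→(t→t)).

(e→(t→t))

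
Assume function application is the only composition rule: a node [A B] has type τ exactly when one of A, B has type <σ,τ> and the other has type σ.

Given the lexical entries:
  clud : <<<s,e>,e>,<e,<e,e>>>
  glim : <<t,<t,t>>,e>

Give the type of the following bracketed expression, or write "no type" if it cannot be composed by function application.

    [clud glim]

[clud glim]: <<<s,e>,e>,<e,<e,e>>> and <<t,<t,t>>,e> cannot combine by function application — type clash.

no type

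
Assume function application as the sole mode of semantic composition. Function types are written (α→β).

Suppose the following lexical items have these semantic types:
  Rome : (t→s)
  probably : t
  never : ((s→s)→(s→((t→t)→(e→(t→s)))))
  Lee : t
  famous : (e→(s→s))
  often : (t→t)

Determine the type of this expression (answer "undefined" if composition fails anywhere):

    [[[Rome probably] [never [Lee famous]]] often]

undefined

[Rome probably]: Rome is (t→s), probably is t; result s.
[Lee famous]: t and (e→(s→s)) cannot combine by function application — type clash.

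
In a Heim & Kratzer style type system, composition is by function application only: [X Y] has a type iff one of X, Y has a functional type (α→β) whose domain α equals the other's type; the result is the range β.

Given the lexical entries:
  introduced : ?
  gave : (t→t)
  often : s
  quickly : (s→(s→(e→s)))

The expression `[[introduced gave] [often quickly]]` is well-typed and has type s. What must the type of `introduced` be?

((t→t)→((s→(e→s))→s))

At [[introduced gave] [often quickly]] (required: s): [often quickly] is (s→(e→s)), which is not a function with range s; hence [introduced gave] is the functor — type ((s→(e→s))→s).
At [introduced gave] (required: ((s→(e→s))→s)): gave is (t→t), which is not a function with range ((s→(e→s))→s); hence introduced is the functor — type ((t→t)→((s→(e→s))→s)).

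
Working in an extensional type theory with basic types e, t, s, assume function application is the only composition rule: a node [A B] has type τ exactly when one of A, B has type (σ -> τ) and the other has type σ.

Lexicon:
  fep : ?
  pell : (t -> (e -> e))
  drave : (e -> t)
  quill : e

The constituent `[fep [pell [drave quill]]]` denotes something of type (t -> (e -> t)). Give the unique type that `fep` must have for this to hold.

((e -> e) -> (t -> (e -> t)))

For [fep [pell [drave quill]]] to have type (t -> (e -> t)) with [pell [drave quill]] of type (e -> e), fep must be the function: fep : ((e -> e) -> (t -> (e -> t))).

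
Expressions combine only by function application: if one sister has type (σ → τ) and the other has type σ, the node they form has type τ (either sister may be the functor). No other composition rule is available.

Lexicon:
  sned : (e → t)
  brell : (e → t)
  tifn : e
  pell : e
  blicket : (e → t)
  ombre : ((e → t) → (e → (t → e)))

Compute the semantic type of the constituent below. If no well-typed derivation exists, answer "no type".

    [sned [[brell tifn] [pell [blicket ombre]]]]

t

[brell tifn]: brell is (e → t), tifn is e; result t.
[blicket ombre]: ombre is ((e → t) → (e → (t → e))), blicket is (e → t); result (e → (t → e)).
[pell [blicket ombre]]: [blicket ombre] is (e → (t → e)), pell is e; result (t → e).
[[brell tifn] [pell [blicket ombre]]]: [pell [blicket ombre]] is (t → e), [brell tifn] is t; result e.
[sned [[brell tifn] [pell [blicket ombre]]]]: sned is (e → t), [[brell tifn] [pell [blicket ombre]]] is e; result t.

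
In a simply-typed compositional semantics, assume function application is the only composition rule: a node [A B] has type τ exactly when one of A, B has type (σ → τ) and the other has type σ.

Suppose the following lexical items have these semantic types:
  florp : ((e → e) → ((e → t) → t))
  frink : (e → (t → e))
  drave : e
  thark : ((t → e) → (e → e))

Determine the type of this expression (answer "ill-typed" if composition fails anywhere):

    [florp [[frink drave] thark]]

((e → t) → t)

[frink drave]: (e → (t → e)) applied to e yields (t → e).
[[frink drave] thark]: ((t → e) → (e → e)) applied to (t → e) yields (e → e).
[florp [[frink drave] thark]]: ((e → e) → ((e → t) → t)) applied to (e → e) yields ((e → t) → t).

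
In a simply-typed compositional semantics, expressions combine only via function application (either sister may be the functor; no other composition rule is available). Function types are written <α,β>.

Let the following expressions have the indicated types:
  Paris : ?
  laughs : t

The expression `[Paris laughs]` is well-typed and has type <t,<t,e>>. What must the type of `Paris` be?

<t,<t,<t,e>>>

[Paris laughs] must have type <t,<t,e>>. The sister laughs has type t; that is not a function onto <t,<t,e>>, so Paris must be the functor, of type <t,<t,<t,e>>>.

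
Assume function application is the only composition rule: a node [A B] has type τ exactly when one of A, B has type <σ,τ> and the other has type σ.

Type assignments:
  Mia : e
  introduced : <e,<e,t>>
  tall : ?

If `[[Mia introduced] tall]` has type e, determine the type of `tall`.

<<e,t>,e>

For [[Mia introduced] tall] to have type e with [Mia introduced] of type <e,t>, tall must be the function: tall : <<e,t>,e>.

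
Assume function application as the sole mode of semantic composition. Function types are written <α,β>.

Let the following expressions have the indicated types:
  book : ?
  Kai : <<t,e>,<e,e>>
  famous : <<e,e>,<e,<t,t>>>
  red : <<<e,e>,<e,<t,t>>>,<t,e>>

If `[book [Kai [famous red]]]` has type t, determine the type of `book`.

At [book [Kai [famous red]]] (required: t): [Kai [famous red]] is <e,e>, which is not a function with range t; hence book is the functor — type <<e,e>,t>.

<<e,e>,t>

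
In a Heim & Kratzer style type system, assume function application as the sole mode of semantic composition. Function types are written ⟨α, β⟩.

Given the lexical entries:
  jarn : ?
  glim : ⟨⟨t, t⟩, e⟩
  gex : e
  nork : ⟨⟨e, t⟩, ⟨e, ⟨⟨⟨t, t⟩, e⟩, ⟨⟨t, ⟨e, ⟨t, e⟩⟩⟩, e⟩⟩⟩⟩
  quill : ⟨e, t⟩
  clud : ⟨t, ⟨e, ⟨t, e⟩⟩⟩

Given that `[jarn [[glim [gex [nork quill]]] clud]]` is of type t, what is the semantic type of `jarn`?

⟨e, t⟩

[jarn [[glim [gex [nork quill]]] clud]] must have type t. The sister [[glim [gex [nork quill]]] clud] has type e; that is not a function onto t, so jarn must be the functor, of type ⟨e, t⟩.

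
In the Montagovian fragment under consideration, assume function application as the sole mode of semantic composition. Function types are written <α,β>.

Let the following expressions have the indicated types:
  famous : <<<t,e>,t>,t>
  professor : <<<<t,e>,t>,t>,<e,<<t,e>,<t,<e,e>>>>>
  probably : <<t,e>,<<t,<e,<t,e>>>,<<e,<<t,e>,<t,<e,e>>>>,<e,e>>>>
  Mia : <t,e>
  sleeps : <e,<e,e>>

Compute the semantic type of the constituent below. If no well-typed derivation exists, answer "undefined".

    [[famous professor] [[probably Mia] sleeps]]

undefined

At [famous professor], professor : <<<<t,e>,t>,t>,<e,<<t,e>,<t,<e,e>>>>> takes famous : <<<t,e>,t>,t>, giving <e,<<t,e>,<t,<e,e>>>>.
At [probably Mia], probably : <<t,e>,<<t,<e,<t,e>>>,<<e,<<t,e>,<t,<e,e>>>>,<e,e>>>> takes Mia : <t,e>, giving <<t,<e,<t,e>>>,<<e,<<t,e>,<t,<e,e>>>>,<e,e>>>.
[[probably Mia] sleeps]: <<t,<e,<t,e>>>,<<e,<<t,e>,<t,<e,e>>>>,<e,e>>> and <e,<e,e>> cannot combine by function application — type clash.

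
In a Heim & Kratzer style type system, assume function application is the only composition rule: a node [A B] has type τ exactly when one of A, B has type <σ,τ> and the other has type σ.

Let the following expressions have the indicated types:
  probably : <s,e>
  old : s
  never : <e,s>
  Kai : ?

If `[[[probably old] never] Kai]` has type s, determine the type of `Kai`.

[[[probably old] never] Kai] is required to be s. [[probably old] never] : s cannot yield s as functor, so Kai : <s,s>.

<s,s>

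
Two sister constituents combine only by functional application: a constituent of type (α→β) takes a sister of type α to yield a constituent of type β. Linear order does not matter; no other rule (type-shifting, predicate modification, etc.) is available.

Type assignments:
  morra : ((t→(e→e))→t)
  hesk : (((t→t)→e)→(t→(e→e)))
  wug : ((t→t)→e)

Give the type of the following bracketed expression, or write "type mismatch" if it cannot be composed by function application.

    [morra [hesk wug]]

[hesk wug] — hesk of type (((t→t)→e)→(t→(e→e))) combines with wug of type ((t→t)→e): type (t→(e→e)).
[morra [hesk wug]] — morra of type ((t→(e→e))→t) combines with [hesk wug] of type (t→(e→e)): type t.

t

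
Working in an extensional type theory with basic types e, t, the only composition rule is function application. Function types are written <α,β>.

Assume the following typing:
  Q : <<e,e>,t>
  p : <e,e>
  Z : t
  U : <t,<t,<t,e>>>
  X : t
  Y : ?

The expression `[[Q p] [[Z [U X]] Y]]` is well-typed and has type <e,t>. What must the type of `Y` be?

[[Q p] [[Z [U X]] Y]] is required to be <e,t>. [Q p] : t cannot yield <e,t> as functor, so [[Z [U X]] Y] : <t,<e,t>>.
[[Z [U X]] Y] is required to be <t,<e,t>>. [Z [U X]] : <t,e> cannot yield <t,<e,t>> as functor, so Y : <<t,e>,<t,<e,t>>>.

<<t,e>,<t,<e,t>>>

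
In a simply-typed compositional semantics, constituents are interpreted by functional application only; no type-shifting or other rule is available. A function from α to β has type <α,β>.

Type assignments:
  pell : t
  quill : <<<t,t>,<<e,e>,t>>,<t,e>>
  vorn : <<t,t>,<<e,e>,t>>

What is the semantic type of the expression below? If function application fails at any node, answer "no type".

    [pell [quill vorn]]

e

[quill vorn] — quill of type <<<t,t>,<<e,e>,t>>,<t,e>> combines with vorn of type <<t,t>,<<e,e>,t>>: type <t,e>.
[pell [quill vorn]] — [quill vorn] of type <t,e> combines with pell of type t: type e.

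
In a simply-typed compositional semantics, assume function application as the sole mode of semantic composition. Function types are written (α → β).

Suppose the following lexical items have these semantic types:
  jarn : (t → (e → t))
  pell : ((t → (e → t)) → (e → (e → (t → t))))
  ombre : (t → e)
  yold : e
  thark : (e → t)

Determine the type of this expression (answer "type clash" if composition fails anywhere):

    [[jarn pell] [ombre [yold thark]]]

(e → (t → t))

[jarn pell]: ((t → (e → t)) → (e → (e → (t → t)))) applied to (t → (e → t)) yields (e → (e → (t → t))).
[yold thark]: (e → t) applied to e yields t.
[ombre [yold thark]]: (t → e) applied to t yields e.
[[jarn pell] [ombre [yold thark]]]: (e → (e → (t → t))) applied to e yields (e → (t → t)).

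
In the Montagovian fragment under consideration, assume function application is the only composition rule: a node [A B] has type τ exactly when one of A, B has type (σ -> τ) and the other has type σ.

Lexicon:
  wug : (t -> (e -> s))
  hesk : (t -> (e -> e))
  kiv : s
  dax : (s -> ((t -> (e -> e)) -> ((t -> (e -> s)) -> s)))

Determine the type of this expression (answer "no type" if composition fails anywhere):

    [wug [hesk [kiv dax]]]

s

[kiv dax]: dax is (s -> ((t -> (e -> e)) -> ((t -> (e -> s)) -> s))), kiv is s; result ((t -> (e -> e)) -> ((t -> (e -> s)) -> s)).
[hesk [kiv dax]]: [kiv dax] is ((t -> (e -> e)) -> ((t -> (e -> s)) -> s)), hesk is (t -> (e -> e)); result ((t -> (e -> s)) -> s).
[wug [hesk [kiv dax]]]: [hesk [kiv dax]] is ((t -> (e -> s)) -> s), wug is (t -> (e -> s)); result s.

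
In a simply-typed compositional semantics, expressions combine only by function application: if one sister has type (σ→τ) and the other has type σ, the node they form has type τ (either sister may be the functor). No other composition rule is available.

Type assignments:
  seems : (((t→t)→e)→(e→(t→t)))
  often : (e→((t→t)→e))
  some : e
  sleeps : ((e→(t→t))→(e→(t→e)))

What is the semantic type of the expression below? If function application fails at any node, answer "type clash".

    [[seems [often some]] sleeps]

(e→(t→e))

[often some]: functor often : (e→((t→t)→e)), argument some : e; result ((t→t)→e).
[seems [often some]]: functor seems : (((t→t)→e)→(e→(t→t))), argument [often some] : ((t→t)→e); result (e→(t→t)).
[[seems [often some]] sleeps]: functor sleeps : ((e→(t→t))→(e→(t→e))), argument [seems [often some]] : (e→(t→t)); result (e→(t→e)).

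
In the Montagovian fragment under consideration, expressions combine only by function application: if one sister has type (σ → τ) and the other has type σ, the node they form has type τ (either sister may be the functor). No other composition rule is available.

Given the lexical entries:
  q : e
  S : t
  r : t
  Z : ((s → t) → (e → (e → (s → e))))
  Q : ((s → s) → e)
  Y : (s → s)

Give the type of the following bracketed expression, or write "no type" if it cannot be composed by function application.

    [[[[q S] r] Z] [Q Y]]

At [q S]: neither e nor t can take the other as argument; the node is ill-typed.

no type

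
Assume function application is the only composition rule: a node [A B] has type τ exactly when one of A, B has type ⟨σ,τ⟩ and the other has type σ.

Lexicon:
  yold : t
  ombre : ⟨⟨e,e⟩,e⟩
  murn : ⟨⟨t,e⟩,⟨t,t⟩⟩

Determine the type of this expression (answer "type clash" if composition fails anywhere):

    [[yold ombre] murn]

type clash

[yold ombre]: t and ⟨⟨e,e⟩,e⟩ cannot combine by function application — type clash.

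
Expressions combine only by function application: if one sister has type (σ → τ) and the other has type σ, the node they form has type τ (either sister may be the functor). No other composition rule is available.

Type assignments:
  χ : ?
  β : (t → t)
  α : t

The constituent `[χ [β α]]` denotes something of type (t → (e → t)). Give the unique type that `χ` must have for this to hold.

(t → (t → (e → t)))

For [χ [β α]] to have type (t → (e → t)) with [β α] of type t, χ must be the function: χ : (t → (t → (e → t))).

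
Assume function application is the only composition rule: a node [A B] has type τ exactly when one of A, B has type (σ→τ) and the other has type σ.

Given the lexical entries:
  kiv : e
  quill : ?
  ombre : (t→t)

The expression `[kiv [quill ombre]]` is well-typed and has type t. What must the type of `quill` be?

At [kiv [quill ombre]] (required: t): kiv is e, which is not a function with range t; hence [quill ombre] is the functor — type (e→t).
At [quill ombre] (required: (e→t)): ombre is (t→t), which is not a function with range (e→t); hence quill is the functor — type ((t→t)→(e→t)).

((t→t)→(e→t))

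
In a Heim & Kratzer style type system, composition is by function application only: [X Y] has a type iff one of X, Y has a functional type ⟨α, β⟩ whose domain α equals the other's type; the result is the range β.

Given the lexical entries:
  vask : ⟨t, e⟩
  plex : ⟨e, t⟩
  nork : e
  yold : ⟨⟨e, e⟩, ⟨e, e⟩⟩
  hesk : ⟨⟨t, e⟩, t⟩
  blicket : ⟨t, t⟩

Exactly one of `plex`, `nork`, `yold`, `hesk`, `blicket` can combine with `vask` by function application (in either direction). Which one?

hesk

plex : ⟨e, t⟩ — neither side's domain matches the other.
nork : e — neither side's domain matches the other.
yold : ⟨⟨e, e⟩, ⟨e, e⟩⟩ — neither side's domain matches the other.
hesk — combines: hesk : ⟨⟨t, e⟩, t⟩ takes vask : ⟨t, e⟩ as argument, giving t.
blicket : ⟨t, t⟩ — neither side's domain matches the other.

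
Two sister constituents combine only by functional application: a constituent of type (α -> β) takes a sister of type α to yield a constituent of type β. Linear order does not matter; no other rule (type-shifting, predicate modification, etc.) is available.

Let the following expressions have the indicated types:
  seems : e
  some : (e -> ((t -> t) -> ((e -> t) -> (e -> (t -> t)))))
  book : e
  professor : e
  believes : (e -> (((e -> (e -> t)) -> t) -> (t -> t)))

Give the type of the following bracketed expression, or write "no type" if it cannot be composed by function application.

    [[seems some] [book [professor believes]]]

[seems some]: functor some : (e -> ((t -> t) -> ((e -> t) -> (e -> (t -> t))))), argument seems : e; result ((t -> t) -> ((e -> t) -> (e -> (t -> t)))).
[professor believes]: functor believes : (e -> (((e -> (e -> t)) -> t) -> (t -> t))), argument professor : e; result (((e -> (e -> t)) -> t) -> (t -> t)).
[book [professor believes]]: e and (((e -> (e -> t)) -> t) -> (t -> t)) cannot combine by function application — type clash.

no type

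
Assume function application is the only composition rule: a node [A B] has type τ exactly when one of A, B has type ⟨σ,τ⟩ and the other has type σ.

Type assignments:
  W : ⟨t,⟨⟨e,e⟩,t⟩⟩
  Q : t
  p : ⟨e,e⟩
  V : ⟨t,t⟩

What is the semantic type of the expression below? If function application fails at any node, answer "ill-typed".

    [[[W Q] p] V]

t

[W Q]: W is ⟨t,⟨⟨e,e⟩,t⟩⟩, Q is t; result ⟨⟨e,e⟩,t⟩.
[[W Q] p]: [W Q] is ⟨⟨e,e⟩,t⟩, p is ⟨e,e⟩; result t.
[[[W Q] p] V]: V is ⟨t,t⟩, [[W Q] p] is t; result t.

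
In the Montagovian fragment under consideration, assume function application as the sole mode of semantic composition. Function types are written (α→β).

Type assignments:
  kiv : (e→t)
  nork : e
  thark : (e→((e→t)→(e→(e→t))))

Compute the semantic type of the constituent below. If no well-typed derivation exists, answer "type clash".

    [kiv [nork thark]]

[nork thark]: (e→((e→t)→(e→(e→t)))) applied to e yields ((e→t)→(e→(e→t))).
[kiv [nork thark]]: ((e→t)→(e→(e→t))) applied to (e→t) yields (e→(e→t)).

(e→(e→t))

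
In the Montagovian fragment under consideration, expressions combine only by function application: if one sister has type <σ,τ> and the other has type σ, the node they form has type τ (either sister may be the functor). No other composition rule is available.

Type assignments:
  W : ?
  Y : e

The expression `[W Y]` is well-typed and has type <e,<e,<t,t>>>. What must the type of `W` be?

<e,<e,<e,<t,t>>>>

[W Y] must have type <e,<e,<t,t>>>. The sister Y has type e; that is not a function onto <e,<e,<t,t>>>, so W must be the functor, of type <e,<e,<e,<t,t>>>>.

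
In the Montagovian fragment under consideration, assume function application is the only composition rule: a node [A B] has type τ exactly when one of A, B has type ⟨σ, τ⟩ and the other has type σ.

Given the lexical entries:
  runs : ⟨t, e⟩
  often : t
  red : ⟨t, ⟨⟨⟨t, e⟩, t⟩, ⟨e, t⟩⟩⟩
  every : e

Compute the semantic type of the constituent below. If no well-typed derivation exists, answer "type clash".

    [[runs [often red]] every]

[often red]: ⟨t, ⟨⟨⟨t, e⟩, t⟩, ⟨e, t⟩⟩⟩ applied to t yields ⟨⟨⟨t, e⟩, t⟩, ⟨e, t⟩⟩.
[runs [often red]]: ⟨t, e⟩ with ⟨⟨⟨t, e⟩, t⟩, ⟨e, t⟩⟩ — neither is a function whose domain matches the other; composition fails here.

type clash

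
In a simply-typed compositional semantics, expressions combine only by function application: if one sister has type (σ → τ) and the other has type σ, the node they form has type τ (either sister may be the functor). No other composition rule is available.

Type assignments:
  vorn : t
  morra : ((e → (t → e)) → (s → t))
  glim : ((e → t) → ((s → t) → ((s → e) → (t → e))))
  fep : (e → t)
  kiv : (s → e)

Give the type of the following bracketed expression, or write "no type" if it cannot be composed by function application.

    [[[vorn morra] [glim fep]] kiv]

[vorn morra]: t and ((e → (t → e)) → (s → t)) cannot combine by function application — type clash.

no type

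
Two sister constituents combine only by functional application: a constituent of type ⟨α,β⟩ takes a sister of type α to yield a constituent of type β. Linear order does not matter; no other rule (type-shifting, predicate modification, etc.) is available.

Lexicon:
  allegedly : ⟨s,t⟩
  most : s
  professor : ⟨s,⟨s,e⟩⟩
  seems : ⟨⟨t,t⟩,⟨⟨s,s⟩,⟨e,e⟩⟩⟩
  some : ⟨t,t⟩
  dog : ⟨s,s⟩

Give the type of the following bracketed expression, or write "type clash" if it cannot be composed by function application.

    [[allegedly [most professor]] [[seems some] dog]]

type clash

[most professor] — professor of type ⟨s,⟨s,e⟩⟩ combines with most of type s: type ⟨s,e⟩.
[allegedly [most professor]]: ⟨s,t⟩ with ⟨s,e⟩ — neither is a function whose domain matches the other; composition fails here.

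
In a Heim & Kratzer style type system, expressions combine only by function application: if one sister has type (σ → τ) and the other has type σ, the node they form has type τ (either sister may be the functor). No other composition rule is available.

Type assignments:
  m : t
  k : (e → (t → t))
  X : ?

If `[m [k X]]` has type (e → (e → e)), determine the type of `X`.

((e → (t → t)) → (t → (e → (e → e))))

[m [k X]] must have type (e → (e → e)). The sister m has type t; that is not a function onto (e → (e → e)), so [k X] must be the functor, of type (t → (e → (e → e))).
[k X] must have type (t → (e → (e → e))). The sister k has type (e → (t → t)); that is not a function onto (t → (e → (e → e))), so X must be the functor, of type ((e → (t → t)) → (t → (e → (e → e)))).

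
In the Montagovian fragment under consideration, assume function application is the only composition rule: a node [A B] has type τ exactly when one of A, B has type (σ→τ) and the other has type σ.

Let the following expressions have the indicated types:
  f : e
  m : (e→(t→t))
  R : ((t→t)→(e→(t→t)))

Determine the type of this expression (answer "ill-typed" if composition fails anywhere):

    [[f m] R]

[f m] — m of type (e→(t→t)) combines with f of type e: type (t→t).
[[f m] R] — R of type ((t→t)→(e→(t→t))) combines with [f m] of type (t→t): type (e→(t→t)).

(e→(t→t))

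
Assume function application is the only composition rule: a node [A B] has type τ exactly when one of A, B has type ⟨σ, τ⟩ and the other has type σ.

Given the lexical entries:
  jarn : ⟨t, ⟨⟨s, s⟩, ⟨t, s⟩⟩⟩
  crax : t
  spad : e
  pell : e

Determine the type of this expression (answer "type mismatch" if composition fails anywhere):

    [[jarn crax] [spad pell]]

type mismatch

[jarn crax]: functor jarn : ⟨t, ⟨⟨s, s⟩, ⟨t, s⟩⟩⟩, argument crax : t; result ⟨⟨s, s⟩, ⟨t, s⟩⟩.
[spad pell]: e with e — neither is a function whose domain matches the other; composition fails here.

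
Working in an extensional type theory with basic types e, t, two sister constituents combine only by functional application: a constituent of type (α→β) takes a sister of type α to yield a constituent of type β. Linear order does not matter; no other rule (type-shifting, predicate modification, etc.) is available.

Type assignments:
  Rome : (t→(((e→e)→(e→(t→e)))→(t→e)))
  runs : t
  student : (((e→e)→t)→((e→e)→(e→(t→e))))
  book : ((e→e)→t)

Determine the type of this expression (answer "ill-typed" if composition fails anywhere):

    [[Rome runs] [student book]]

(t→e)

[Rome runs] — Rome of type (t→(((e→e)→(e→(t→e)))→(t→e))) combines with runs of type t: type (((e→e)→(e→(t→e)))→(t→e)).
[student book] — student of type (((e→e)→t)→((e→e)→(e→(t→e)))) combines with book of type ((e→e)→t): type ((e→e)→(e→(t→e))).
[[Rome runs] [student book]] — [Rome runs] of type (((e→e)→(e→(t→e)))→(t→e)) combines with [student book] of type ((e→e)→(e→(t→e))): type (t→e).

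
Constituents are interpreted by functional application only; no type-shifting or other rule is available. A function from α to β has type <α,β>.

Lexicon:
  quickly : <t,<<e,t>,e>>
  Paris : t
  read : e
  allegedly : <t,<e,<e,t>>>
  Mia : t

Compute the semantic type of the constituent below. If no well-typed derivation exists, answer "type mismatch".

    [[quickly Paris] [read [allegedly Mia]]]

e

[quickly Paris]: quickly is <t,<<e,t>,e>>, Paris is t; result <<e,t>,e>.
[allegedly Mia]: allegedly is <t,<e,<e,t>>>, Mia is t; result <e,<e,t>>.
[read [allegedly Mia]]: [allegedly Mia] is <e,<e,t>>, read is e; result <e,t>.
[[quickly Paris] [read [allegedly Mia]]]: [quickly Paris] is <<e,t>,e>, [read [allegedly Mia]] is <e,t>; result e.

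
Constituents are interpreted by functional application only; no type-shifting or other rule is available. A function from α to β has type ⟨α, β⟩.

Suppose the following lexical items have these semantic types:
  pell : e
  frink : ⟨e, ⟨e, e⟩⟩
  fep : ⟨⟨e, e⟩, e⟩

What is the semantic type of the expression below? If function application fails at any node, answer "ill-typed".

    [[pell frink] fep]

[pell frink] — frink of type ⟨e, ⟨e, e⟩⟩ combines with pell of type e: type ⟨e, e⟩.
[[pell frink] fep] — fep of type ⟨⟨e, e⟩, e⟩ combines with [pell frink] of type ⟨e, e⟩: type e.

e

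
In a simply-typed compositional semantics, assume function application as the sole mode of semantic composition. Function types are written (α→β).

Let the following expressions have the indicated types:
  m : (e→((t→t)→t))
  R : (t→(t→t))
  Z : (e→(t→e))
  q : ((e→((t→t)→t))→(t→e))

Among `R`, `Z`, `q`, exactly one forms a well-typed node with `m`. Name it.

q

R : (t→(t→t)) — no; m wants e, and R wants t.
Z : (e→(t→e)) — no; m wants e, and Z wants e.
q — combines: q : ((e→((t→t)→t))→(t→e)) takes m : (e→((t→t)→t)) as argument, giving (t→e).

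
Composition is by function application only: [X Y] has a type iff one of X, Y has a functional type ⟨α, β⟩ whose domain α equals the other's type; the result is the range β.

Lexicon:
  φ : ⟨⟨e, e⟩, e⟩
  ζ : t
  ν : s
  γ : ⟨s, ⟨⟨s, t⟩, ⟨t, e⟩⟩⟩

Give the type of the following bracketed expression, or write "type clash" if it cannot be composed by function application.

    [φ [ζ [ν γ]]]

[ν γ]: ⟨s, ⟨⟨s, t⟩, ⟨t, e⟩⟩⟩ applied to s yields ⟨⟨s, t⟩, ⟨t, e⟩⟩.
At [ζ [ν γ]]: neither t nor ⟨⟨s, t⟩, ⟨t, e⟩⟩ can take the other as argument; the node is ill-typed.

type clash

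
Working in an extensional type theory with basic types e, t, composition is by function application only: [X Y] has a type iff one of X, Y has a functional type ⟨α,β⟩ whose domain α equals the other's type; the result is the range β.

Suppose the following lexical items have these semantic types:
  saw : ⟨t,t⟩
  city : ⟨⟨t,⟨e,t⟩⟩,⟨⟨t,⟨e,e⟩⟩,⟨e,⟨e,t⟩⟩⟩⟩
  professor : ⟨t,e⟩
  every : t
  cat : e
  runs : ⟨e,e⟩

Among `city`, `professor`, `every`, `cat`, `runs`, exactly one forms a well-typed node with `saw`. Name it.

every

city : ⟨⟨t,⟨e,t⟩⟩,⟨⟨t,⟨e,e⟩⟩,⟨e,⟨e,t⟩⟩⟩⟩ — neither side's domain matches the other.
professor : ⟨t,e⟩ — neither side's domain matches the other.
every — combines: saw : ⟨t,t⟩ takes every : t as argument, giving t.
cat : e — neither side's domain matches the other.
runs : ⟨e,e⟩ — neither side's domain matches the other.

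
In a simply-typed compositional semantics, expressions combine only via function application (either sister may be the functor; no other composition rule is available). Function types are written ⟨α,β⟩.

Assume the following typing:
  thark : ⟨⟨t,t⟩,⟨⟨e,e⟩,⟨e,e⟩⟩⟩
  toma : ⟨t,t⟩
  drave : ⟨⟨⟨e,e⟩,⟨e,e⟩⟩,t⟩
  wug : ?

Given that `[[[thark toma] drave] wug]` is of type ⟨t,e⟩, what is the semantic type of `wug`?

At [[[thark toma] drave] wug] (required: ⟨t,e⟩): [[thark toma] drave] is t, which is not a function with range ⟨t,e⟩; hence wug is the functor — type ⟨t,⟨t,e⟩⟩.

⟨t,⟨t,e⟩⟩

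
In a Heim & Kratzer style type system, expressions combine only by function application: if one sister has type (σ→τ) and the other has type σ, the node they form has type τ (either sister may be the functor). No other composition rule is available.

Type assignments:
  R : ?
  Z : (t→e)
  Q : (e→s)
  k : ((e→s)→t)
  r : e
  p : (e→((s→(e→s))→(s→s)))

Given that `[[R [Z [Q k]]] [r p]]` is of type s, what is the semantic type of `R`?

[[R [Z [Q k]]] [r p]] is required to be s. [r p] : ((s→(e→s))→(s→s)) cannot yield s as functor, so [R [Z [Q k]]] : (((s→(e→s))→(s→s))→s).
[R [Z [Q k]]] is required to be (((s→(e→s))→(s→s))→s). [Z [Q k]] : e cannot yield (((s→(e→s))→(s→s))→s) as functor, so R : (e→(((s→(e→s))→(s→s))→s)).

(e→(((s→(e→s))→(s→s))→s))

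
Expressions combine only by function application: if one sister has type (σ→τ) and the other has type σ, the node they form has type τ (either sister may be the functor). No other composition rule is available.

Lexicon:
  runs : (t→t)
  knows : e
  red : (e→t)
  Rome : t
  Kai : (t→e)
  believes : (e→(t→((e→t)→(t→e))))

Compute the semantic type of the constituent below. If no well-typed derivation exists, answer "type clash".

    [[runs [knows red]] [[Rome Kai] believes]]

((e→t)→(t→e))

At [knows red], red : (e→t) takes knows : e, giving t.
At [runs [knows red]], runs : (t→t) takes [knows red] : t, giving t.
At [Rome Kai], Kai : (t→e) takes Rome : t, giving e.
At [[Rome Kai] believes], believes : (e→(t→((e→t)→(t→e)))) takes [Rome Kai] : e, giving (t→((e→t)→(t→e))).
At [[runs [knows red]] [[Rome Kai] believes]], [[Rome Kai] believes] : (t→((e→t)→(t→e))) takes [runs [knows red]] : t, giving ((e→t)→(t→e)).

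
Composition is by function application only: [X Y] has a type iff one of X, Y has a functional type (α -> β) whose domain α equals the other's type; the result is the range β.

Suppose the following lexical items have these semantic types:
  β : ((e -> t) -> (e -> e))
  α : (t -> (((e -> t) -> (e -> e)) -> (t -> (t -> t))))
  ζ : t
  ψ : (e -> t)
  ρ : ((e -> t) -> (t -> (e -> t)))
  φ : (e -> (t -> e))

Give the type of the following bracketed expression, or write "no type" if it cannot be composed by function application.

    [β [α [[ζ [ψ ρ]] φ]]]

no type

[ψ ρ]: ρ is ((e -> t) -> (t -> (e -> t))), ψ is (e -> t); result (t -> (e -> t)).
[ζ [ψ ρ]]: [ψ ρ] is (t -> (e -> t)), ζ is t; result (e -> t).
At [[ζ [ψ ρ]] φ]: neither (e -> t) nor (e -> (t -> e)) can take the other as argument; the node is ill-typed.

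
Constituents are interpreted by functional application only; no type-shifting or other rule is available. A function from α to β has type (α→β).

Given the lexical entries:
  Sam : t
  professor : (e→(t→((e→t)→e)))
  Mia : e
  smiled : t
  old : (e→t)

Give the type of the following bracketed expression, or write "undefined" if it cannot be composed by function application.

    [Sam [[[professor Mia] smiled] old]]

[professor Mia]: functor professor : (e→(t→((e→t)→e))), argument Mia : e; result (t→((e→t)→e)).
[[professor Mia] smiled]: functor [professor Mia] : (t→((e→t)→e)), argument smiled : t; result ((e→t)→e).
[[[professor Mia] smiled] old]: functor [[professor Mia] smiled] : ((e→t)→e), argument old : (e→t); result e.
[Sam [[[professor Mia] smiled] old]]: t and e cannot combine by function application — type clash.

undefined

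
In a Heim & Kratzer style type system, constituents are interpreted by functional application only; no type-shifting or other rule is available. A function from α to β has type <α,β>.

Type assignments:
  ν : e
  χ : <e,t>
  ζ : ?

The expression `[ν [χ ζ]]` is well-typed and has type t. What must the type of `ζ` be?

<<e,t>,<e,t>>

[ν [χ ζ]] is required to be t. ν : e cannot yield t as functor, so [χ ζ] : <e,t>.
[χ ζ] is required to be <e,t>. χ : <e,t> cannot yield <e,t> as functor, so ζ : <<e,t>,<e,t>>.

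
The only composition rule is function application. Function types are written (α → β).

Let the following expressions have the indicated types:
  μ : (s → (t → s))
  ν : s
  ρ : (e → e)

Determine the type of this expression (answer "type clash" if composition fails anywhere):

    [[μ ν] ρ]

type clash

[μ ν]: functor μ : (s → (t → s)), argument ν : s; result (t → s).
[[μ ν] ρ]: (t → s) with (e → e) — neither is a function whose domain matches the other; composition fails here.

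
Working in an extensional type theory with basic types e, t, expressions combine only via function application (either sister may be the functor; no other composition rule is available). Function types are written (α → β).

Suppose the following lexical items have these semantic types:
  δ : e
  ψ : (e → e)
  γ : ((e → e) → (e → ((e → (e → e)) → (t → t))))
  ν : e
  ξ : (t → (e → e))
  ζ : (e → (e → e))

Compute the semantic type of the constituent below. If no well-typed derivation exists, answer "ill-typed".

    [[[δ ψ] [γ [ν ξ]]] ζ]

ill-typed

[δ ψ]: (e → e) applied to e yields e.
At [ν ξ]: neither e nor (t → (e → e)) can take the other as argument; the node is ill-typed.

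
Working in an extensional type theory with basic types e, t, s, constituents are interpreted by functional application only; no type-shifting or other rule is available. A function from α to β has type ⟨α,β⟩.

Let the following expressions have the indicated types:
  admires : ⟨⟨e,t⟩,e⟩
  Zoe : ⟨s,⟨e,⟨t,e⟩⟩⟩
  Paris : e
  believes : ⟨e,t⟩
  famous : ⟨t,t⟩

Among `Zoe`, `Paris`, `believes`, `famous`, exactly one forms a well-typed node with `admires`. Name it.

Zoe : ⟨s,⟨e,⟨t,e⟩⟩⟩ — no; admires wants ⟨e,t⟩, and Zoe wants s.
Paris : e — no; admires wants ⟨e,t⟩, and Paris wants nothing (atomic).
believes — combines: admires : ⟨⟨e,t⟩,e⟩ takes believes : ⟨e,t⟩ as argument, giving e.
famous : ⟨t,t⟩ — no; admires wants ⟨e,t⟩, and famous wants t.

believes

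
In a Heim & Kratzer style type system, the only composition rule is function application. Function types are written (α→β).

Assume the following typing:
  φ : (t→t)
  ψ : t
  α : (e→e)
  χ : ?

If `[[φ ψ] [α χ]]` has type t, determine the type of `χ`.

((e→e)→(t→t))

[[φ ψ] [α χ]] is required to be t. [φ ψ] : t cannot yield t as functor, so [α χ] : (t→t).
[α χ] is required to be (t→t). α : (e→e) cannot yield (t→t) as functor, so χ : ((e→e)→(t→t)).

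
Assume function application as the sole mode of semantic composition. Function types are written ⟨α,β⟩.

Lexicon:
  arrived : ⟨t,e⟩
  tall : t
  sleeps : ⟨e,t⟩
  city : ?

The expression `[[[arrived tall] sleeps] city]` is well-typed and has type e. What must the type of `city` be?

At [[[arrived tall] sleeps] city] (required: e): [[arrived tall] sleeps] is t, which is not a function with range e; hence city is the functor — type ⟨t,e⟩.

⟨t,e⟩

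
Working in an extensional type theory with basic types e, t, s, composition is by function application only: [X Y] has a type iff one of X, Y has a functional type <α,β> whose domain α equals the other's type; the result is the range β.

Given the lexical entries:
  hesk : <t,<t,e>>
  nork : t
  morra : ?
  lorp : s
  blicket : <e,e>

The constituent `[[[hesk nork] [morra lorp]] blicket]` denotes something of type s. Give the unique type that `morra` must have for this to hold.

<s,<<t,e>,<<e,e>,s>>>

At [[[hesk nork] [morra lorp]] blicket] (required: s): blicket is <e,e>, which is not a function with range s; hence [[hesk nork] [morra lorp]] is the functor — type <<e,e>,s>.
At [[hesk nork] [morra lorp]] (required: <<e,e>,s>): [hesk nork] is <t,e>, which is not a function with range <<e,e>,s>; hence [morra lorp] is the functor — type <<t,e>,<<e,e>,s>>.
At [morra lorp] (required: <<t,e>,<<e,e>,s>>): lorp is s, which is not a function with range <<t,e>,<<e,e>,s>>; hence morra is the functor — type <s,<<t,e>,<<e,e>,s>>>.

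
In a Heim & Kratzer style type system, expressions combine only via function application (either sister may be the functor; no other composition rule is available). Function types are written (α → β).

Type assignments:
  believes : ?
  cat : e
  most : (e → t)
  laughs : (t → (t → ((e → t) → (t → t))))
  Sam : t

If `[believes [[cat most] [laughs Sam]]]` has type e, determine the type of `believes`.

(((e → t) → (t → t)) → e)

[believes [[cat most] [laughs Sam]]] is required to be e. [[cat most] [laughs Sam]] : ((e → t) → (t → t)) cannot yield e as functor, so believes : (((e → t) → (t → t)) → e).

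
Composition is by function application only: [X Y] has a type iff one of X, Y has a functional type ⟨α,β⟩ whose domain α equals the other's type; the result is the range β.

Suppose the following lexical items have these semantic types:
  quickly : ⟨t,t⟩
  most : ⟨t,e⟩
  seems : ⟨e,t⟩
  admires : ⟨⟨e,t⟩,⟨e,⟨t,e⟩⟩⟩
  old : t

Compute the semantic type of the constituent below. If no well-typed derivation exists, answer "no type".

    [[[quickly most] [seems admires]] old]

[quickly most]: ⟨t,t⟩ with ⟨t,e⟩ — neither is a function whose domain matches the other; composition fails here.

no type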